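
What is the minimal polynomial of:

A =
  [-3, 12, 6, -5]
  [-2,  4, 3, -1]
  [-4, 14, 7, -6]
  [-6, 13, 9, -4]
x^3 - 3*x^2 + 3*x - 1

The characteristic polynomial is χ_A(x) = (x - 1)^4, so the eigenvalues are known. The minimal polynomial is
  m_A(x) = Π_λ (x − λ)^{k_λ}
where k_λ is the size of the *largest* Jordan block for λ (equivalently, the smallest k with (A − λI)^k v = 0 for every generalised eigenvector v of λ).

  λ = 1: largest Jordan block has size 3, contributing (x − 1)^3

So m_A(x) = (x - 1)^3 = x^3 - 3*x^2 + 3*x - 1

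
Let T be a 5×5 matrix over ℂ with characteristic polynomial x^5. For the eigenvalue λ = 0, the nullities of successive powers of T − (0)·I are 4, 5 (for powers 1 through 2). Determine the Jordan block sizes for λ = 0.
Block sizes for λ = 0: [2, 1, 1, 1]

From the dimensions of kernels of powers, the number of Jordan blocks of size at least j is d_j − d_{j−1} where d_j = dim ker(N^j) (with d_0 = 0). Computing the differences gives [4, 1].
The number of blocks of size exactly k is (#blocks of size ≥ k) − (#blocks of size ≥ k + 1), so the partition is: 3 block(s) of size 1, 1 block(s) of size 2.
In nonincreasing order the block sizes are [2, 1, 1, 1].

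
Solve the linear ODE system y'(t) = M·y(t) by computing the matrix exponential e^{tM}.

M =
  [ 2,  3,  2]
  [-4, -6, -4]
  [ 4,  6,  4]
e^{tM} =
  [2*t + 1, 3*t, 2*t]
  [-4*t, 1 - 6*t, -4*t]
  [4*t, 6*t, 4*t + 1]

Strategy: write M = P · J · P⁻¹ where J is a Jordan canonical form, so e^{tM} = P · e^{tJ} · P⁻¹, and e^{tJ} can be computed block-by-block.

M has Jordan form
J =
  [0, 1, 0]
  [0, 0, 0]
  [0, 0, 0]
(up to reordering of blocks).

Per-block formulas:
  For a 1×1 block at λ = 0: exp(t · [0]) = [e^(0t)].
  For a 2×2 Jordan block J_2(0): exp(t · J_2(0)) = e^(0t)·(I + t·N), where N is the 2×2 nilpotent shift.

After assembling e^{tJ} and conjugating by P, we get:

e^{tM} =
  [2*t + 1, 3*t, 2*t]
  [-4*t, 1 - 6*t, -4*t]
  [4*t, 6*t, 4*t + 1]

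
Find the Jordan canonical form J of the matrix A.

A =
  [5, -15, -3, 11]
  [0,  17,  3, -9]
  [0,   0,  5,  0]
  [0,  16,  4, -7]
J_3(5) ⊕ J_1(5)

The characteristic polynomial is
  det(x·I − A) = x^4 - 20*x^3 + 150*x^2 - 500*x + 625 = (x - 5)^4

Eigenvalues and multiplicities (the geometric multiplicity of λ is n − rank(A − λI), which equals the number of Jordan blocks for λ):
  λ = 5: algebraic multiplicity = 4, geometric multiplicity = 2

Determining the block sizes for each eigenvalue:
  λ = 5: with am = 4 and gm = 2, the partition is not yet determined (e.g. several partitions of 4 into 2 parts exist). Let N = A − (5)·I. Computing rank(N^1) = 2, rank(N^2) = 1, rank(N^3) = 0; the number of blocks of size ≥ j is rank(N^{j−1}) − rank(N^j), giving [2, 1, 1]. So we have 1 block(s) of size 3, 1 block(s) of size 1 → block sizes [3, 1]

Assembling the blocks gives a Jordan form
J =
  [5, 1, 0, 0]
  [0, 5, 1, 0]
  [0, 0, 5, 0]
  [0, 0, 0, 5]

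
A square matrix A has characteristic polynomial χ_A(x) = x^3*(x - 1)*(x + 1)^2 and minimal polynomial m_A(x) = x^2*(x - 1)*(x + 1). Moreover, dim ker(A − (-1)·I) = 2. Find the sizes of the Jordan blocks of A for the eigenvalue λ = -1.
Block sizes for λ = -1: [1, 1]

Step 1 — from the characteristic polynomial, algebraic multiplicity of λ = -1 is 2. From dim ker(A − (-1)·I) = 2, there are exactly 2 Jordan blocks for λ = -1.
Step 2 — from the minimal polynomial, the factor (x + 1) tells us the largest block for λ = -1 has size 1.
Step 3 — with total size 2, 2 blocks, and largest block 1, the block sizes (in nonincreasing order) are [1, 1].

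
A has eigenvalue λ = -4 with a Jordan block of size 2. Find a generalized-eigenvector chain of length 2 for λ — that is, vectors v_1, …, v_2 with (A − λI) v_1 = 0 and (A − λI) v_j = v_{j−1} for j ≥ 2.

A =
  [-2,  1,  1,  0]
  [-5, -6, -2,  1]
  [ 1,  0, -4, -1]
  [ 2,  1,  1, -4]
A Jordan chain for λ = -4 of length 2:
v_1 = (2, -5, 1, 2)ᵀ
v_2 = (1, 0, 0, 0)ᵀ

Let N = A − (-4)·I. We want v_2 with N^2 v_2 = 0 but N^1 v_2 ≠ 0; then v_{j-1} := N · v_j for j = 2, …, 2.

Pick v_2 = (1, 0, 0, 0)ᵀ.
Then v_1 = N · v_2 = (2, -5, 1, 2)ᵀ.

Sanity check: (A − (-4)·I) v_1 = (0, 0, 0, 0)ᵀ = 0. ✓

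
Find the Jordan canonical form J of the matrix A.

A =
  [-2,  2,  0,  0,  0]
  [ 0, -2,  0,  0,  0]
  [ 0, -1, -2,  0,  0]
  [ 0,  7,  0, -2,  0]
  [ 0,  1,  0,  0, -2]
J_2(-2) ⊕ J_1(-2) ⊕ J_1(-2) ⊕ J_1(-2)

The characteristic polynomial is
  det(x·I − A) = x^5 + 10*x^4 + 40*x^3 + 80*x^2 + 80*x + 32 = (x + 2)^5

Eigenvalues and multiplicities (the geometric multiplicity of λ is n − rank(A − λI), which equals the number of Jordan blocks for λ):
  λ = -2: algebraic multiplicity = 5, geometric multiplicity = 4

Determining the block sizes for each eigenvalue:
  λ = -2: 4 blocks summing to 5 forces exactly one block of size 2 and the rest size 1 → block sizes [2, 1, 1, 1]

Assembling the blocks gives a Jordan form
J =
  [-2,  1,  0,  0,  0]
  [ 0, -2,  0,  0,  0]
  [ 0,  0, -2,  0,  0]
  [ 0,  0,  0, -2,  0]
  [ 0,  0,  0,  0, -2]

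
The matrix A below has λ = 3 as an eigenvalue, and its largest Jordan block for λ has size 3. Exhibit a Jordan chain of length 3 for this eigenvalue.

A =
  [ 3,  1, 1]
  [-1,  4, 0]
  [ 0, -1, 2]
A Jordan chain for λ = 3 of length 3:
v_1 = (-1, -1, 1)ᵀ
v_2 = (0, -1, 0)ᵀ
v_3 = (1, 0, 0)ᵀ

Let N = A − (3)·I. We want v_3 with N^3 v_3 = 0 but N^2 v_3 ≠ 0; then v_{j-1} := N · v_j for j = 3, …, 2.

Pick v_3 = (1, 0, 0)ᵀ.
Then v_2 = N · v_3 = (0, -1, 0)ᵀ.
Then v_1 = N · v_2 = (-1, -1, 1)ᵀ.

Sanity check: (A − (3)·I) v_1 = (0, 0, 0)ᵀ = 0. ✓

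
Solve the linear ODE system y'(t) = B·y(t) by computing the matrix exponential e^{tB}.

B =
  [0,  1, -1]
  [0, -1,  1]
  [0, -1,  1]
e^{tB} =
  [1, t, -t]
  [0, 1 - t, t]
  [0, -t, t + 1]

Strategy: write B = P · J · P⁻¹ where J is a Jordan canonical form, so e^{tB} = P · e^{tJ} · P⁻¹, and e^{tJ} can be computed block-by-block.

B has Jordan form
J =
  [0, 1, 0]
  [0, 0, 0]
  [0, 0, 0]
(up to reordering of blocks).

Per-block formulas:
  For a 1×1 block at λ = 0: exp(t · [0]) = [e^(0t)].
  For a 2×2 Jordan block J_2(0): exp(t · J_2(0)) = e^(0t)·(I + t·N), where N is the 2×2 nilpotent shift.

After assembling e^{tJ} and conjugating by P, we get:

e^{tB} =
  [1, t, -t]
  [0, 1 - t, t]
  [0, -t, t + 1]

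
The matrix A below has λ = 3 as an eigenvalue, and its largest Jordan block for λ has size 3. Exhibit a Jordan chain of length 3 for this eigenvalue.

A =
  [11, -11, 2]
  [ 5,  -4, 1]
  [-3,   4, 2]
A Jordan chain for λ = 3 of length 3:
v_1 = (3, 2, -1)ᵀ
v_2 = (8, 5, -3)ᵀ
v_3 = (1, 0, 0)ᵀ

Let N = A − (3)·I. We want v_3 with N^3 v_3 = 0 but N^2 v_3 ≠ 0; then v_{j-1} := N · v_j for j = 3, …, 2.

Pick v_3 = (1, 0, 0)ᵀ.
Then v_2 = N · v_3 = (8, 5, -3)ᵀ.
Then v_1 = N · v_2 = (3, 2, -1)ᵀ.

Sanity check: (A − (3)·I) v_1 = (0, 0, 0)ᵀ = 0. ✓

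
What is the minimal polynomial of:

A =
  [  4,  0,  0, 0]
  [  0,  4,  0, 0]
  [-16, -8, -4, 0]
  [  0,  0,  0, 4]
x^2 - 16

The characteristic polynomial is χ_A(x) = (x - 4)^3*(x + 4), so the eigenvalues are known. The minimal polynomial is
  m_A(x) = Π_λ (x − λ)^{k_λ}
where k_λ is the size of the *largest* Jordan block for λ (equivalently, the smallest k with (A − λI)^k v = 0 for every generalised eigenvector v of λ).

  λ = -4: largest Jordan block has size 1, contributing (x + 4)
  λ = 4: largest Jordan block has size 1, contributing (x − 4)

So m_A(x) = (x - 4)*(x + 4) = x^2 - 16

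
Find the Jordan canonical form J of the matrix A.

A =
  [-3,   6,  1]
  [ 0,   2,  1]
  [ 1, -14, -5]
J_3(-2)

The characteristic polynomial is
  det(x·I − A) = x^3 + 6*x^2 + 12*x + 8 = (x + 2)^3

Eigenvalues and multiplicities (the geometric multiplicity of λ is n − rank(A − λI), which equals the number of Jordan blocks for λ):
  λ = -2: algebraic multiplicity = 3, geometric multiplicity = 1

Determining the block sizes for each eigenvalue:
  λ = -2: one block (gm = 1), so the single block has size am = 3 → block sizes [3]

Assembling the blocks gives a Jordan form
J =
  [-2,  1,  0]
  [ 0, -2,  1]
  [ 0,  0, -2]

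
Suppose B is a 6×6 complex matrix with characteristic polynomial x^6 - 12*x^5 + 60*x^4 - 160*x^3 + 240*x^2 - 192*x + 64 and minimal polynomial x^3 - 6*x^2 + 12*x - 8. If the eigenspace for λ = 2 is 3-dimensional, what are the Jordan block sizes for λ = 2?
Block sizes for λ = 2: [3, 2, 1]

Step 1 — from the characteristic polynomial, algebraic multiplicity of λ = 2 is 6. From dim ker(B − (2)·I) = 3, there are exactly 3 Jordan blocks for λ = 2.
Step 2 — from the minimal polynomial, the factor (x − 2)^3 tells us the largest block for λ = 2 has size 3.
Step 3 — with total size 6, 3 blocks, and largest block 3, the block sizes (in nonincreasing order) are [3, 2, 1].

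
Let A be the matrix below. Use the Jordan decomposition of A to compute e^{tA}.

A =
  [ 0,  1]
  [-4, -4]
e^{tA} =
  [2*t*exp(-2*t) + exp(-2*t), t*exp(-2*t)]
  [-4*t*exp(-2*t), -2*t*exp(-2*t) + exp(-2*t)]

Strategy: write A = P · J · P⁻¹ where J is a Jordan canonical form, so e^{tA} = P · e^{tJ} · P⁻¹, and e^{tJ} can be computed block-by-block.

A has Jordan form
J =
  [-2,  1]
  [ 0, -2]
(up to reordering of blocks).

Per-block formulas:
  For a 2×2 Jordan block J_2(-2): exp(t · J_2(-2)) = e^(-2t)·(I + t·N), where N is the 2×2 nilpotent shift.

After assembling e^{tJ} and conjugating by P, we get:

e^{tA} =
  [2*t*exp(-2*t) + exp(-2*t), t*exp(-2*t)]
  [-4*t*exp(-2*t), -2*t*exp(-2*t) + exp(-2*t)]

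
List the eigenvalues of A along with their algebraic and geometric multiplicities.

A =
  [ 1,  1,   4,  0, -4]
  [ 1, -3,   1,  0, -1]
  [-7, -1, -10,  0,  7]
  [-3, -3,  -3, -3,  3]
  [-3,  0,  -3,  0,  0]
λ = -3: alg = 5, geom = 3

Step 1 — factor the characteristic polynomial to read off the algebraic multiplicities:
  χ_A(x) = (x + 3)^5

Step 2 — compute geometric multiplicities via the rank-nullity identity g(λ) = n − rank(A − λI):
  rank(A − (-3)·I) = 2, so dim ker(A − (-3)·I) = n − 2 = 3

Summary:
  λ = -3: algebraic multiplicity = 5, geometric multiplicity = 3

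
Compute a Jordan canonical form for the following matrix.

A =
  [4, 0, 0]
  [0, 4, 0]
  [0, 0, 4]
J_1(4) ⊕ J_1(4) ⊕ J_1(4)

The characteristic polynomial is
  det(x·I − A) = x^3 - 12*x^2 + 48*x - 64 = (x - 4)^3

Eigenvalues and multiplicities (the geometric multiplicity of λ is n − rank(A − λI), which equals the number of Jordan blocks for λ):
  λ = 4: algebraic multiplicity = 3, geometric multiplicity = 3

Determining the block sizes for each eigenvalue:
  λ = 4: gm = am = 3, so every block has size 1 → block sizes [1, 1, 1]

Assembling the blocks gives a Jordan form
J =
  [4, 0, 0]
  [0, 4, 0]
  [0, 0, 4]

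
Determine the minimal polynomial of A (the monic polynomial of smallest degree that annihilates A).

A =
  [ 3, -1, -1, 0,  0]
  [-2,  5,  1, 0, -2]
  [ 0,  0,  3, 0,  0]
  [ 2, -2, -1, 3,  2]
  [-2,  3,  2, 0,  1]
x^3 - 9*x^2 + 27*x - 27

The characteristic polynomial is χ_A(x) = (x - 3)^5, so the eigenvalues are known. The minimal polynomial is
  m_A(x) = Π_λ (x − λ)^{k_λ}
where k_λ is the size of the *largest* Jordan block for λ (equivalently, the smallest k with (A − λI)^k v = 0 for every generalised eigenvector v of λ).

  λ = 3: largest Jordan block has size 3, contributing (x − 3)^3

So m_A(x) = (x - 3)^3 = x^3 - 9*x^2 + 27*x - 27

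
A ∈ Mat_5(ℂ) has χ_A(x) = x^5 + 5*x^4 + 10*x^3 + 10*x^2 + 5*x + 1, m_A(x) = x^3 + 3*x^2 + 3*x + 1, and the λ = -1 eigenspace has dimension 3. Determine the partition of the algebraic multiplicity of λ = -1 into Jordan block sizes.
Block sizes for λ = -1: [3, 1, 1]

Step 1 — from the characteristic polynomial, algebraic multiplicity of λ = -1 is 5. From dim ker(A − (-1)·I) = 3, there are exactly 3 Jordan blocks for λ = -1.
Step 2 — from the minimal polynomial, the factor (x + 1)^3 tells us the largest block for λ = -1 has size 3.
Step 3 — with total size 5, 3 blocks, and largest block 3, the block sizes (in nonincreasing order) are [3, 1, 1].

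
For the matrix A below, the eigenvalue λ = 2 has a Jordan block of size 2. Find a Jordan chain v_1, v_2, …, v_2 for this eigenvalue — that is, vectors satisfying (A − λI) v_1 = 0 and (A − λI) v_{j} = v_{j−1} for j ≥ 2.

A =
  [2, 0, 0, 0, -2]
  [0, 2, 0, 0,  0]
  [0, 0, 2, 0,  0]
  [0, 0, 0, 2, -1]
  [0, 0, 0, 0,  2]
A Jordan chain for λ = 2 of length 2:
v_1 = (-2, 0, 0, -1, 0)ᵀ
v_2 = (0, 0, 0, 0, 1)ᵀ

Let N = A − (2)·I. We want v_2 with N^2 v_2 = 0 but N^1 v_2 ≠ 0; then v_{j-1} := N · v_j for j = 2, …, 2.

Pick v_2 = (0, 0, 0, 0, 1)ᵀ.
Then v_1 = N · v_2 = (-2, 0, 0, -1, 0)ᵀ.

Sanity check: (A − (2)·I) v_1 = (0, 0, 0, 0, 0)ᵀ = 0. ✓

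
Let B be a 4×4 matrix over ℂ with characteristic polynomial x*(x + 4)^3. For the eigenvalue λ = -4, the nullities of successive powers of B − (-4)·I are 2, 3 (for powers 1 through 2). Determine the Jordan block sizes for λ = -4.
Block sizes for λ = -4: [2, 1]

From the dimensions of kernels of powers, the number of Jordan blocks of size at least j is d_j − d_{j−1} where d_j = dim ker(N^j) (with d_0 = 0). Computing the differences gives [2, 1].
The number of blocks of size exactly k is (#blocks of size ≥ k) − (#blocks of size ≥ k + 1), so the partition is: 1 block(s) of size 1, 1 block(s) of size 2.
In nonincreasing order the block sizes are [2, 1].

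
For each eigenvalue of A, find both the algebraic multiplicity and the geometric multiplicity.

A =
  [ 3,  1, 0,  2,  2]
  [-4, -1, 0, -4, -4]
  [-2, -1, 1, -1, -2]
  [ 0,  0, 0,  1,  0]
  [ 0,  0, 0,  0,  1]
λ = 1: alg = 5, geom = 3

Step 1 — factor the characteristic polynomial to read off the algebraic multiplicities:
  χ_A(x) = (x - 1)^5

Step 2 — compute geometric multiplicities via the rank-nullity identity g(λ) = n − rank(A − λI):
  rank(A − (1)·I) = 2, so dim ker(A − (1)·I) = n − 2 = 3

Summary:
  λ = 1: algebraic multiplicity = 5, geometric multiplicity = 3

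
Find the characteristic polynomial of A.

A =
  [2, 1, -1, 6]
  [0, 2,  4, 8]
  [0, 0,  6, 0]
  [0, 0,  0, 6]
x^4 - 16*x^3 + 88*x^2 - 192*x + 144

Expanding det(x·I − A) (e.g. by cofactor expansion or by noting that A is similar to its Jordan form J, which has the same characteristic polynomial as A) gives
  χ_A(x) = x^4 - 16*x^3 + 88*x^2 - 192*x + 144
which factors as (x - 6)^2*(x - 2)^2. The eigenvalues (with algebraic multiplicities) are λ = 2 with multiplicity 2, λ = 6 with multiplicity 2.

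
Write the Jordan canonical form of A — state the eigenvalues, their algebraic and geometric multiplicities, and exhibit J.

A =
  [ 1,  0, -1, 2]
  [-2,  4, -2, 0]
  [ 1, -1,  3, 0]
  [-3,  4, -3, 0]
J_3(2) ⊕ J_1(2)

The characteristic polynomial is
  det(x·I − A) = x^4 - 8*x^3 + 24*x^2 - 32*x + 16 = (x - 2)^4

Eigenvalues and multiplicities (the geometric multiplicity of λ is n − rank(A − λI), which equals the number of Jordan blocks for λ):
  λ = 2: algebraic multiplicity = 4, geometric multiplicity = 2

Determining the block sizes for each eigenvalue:
  λ = 2: with am = 4 and gm = 2, the partition is not yet determined (e.g. several partitions of 4 into 2 parts exist). Let N = A − (2)·I. Computing rank(N^1) = 2, rank(N^2) = 1, rank(N^3) = 0; the number of blocks of size ≥ j is rank(N^{j−1}) − rank(N^j), giving [2, 1, 1]. So we have 1 block(s) of size 3, 1 block(s) of size 1 → block sizes [3, 1]

Assembling the blocks gives a Jordan form
J =
  [2, 1, 0, 0]
  [0, 2, 1, 0]
  [0, 0, 2, 0]
  [0, 0, 0, 2]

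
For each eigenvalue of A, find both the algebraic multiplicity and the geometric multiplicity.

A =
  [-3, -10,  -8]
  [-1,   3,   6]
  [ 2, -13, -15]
λ = -5: alg = 3, geom = 1

Step 1 — factor the characteristic polynomial to read off the algebraic multiplicities:
  χ_A(x) = (x + 5)^3

Step 2 — compute geometric multiplicities via the rank-nullity identity g(λ) = n − rank(A − λI):
  rank(A − (-5)·I) = 2, so dim ker(A − (-5)·I) = n − 2 = 1

Summary:
  λ = -5: algebraic multiplicity = 3, geometric multiplicity = 1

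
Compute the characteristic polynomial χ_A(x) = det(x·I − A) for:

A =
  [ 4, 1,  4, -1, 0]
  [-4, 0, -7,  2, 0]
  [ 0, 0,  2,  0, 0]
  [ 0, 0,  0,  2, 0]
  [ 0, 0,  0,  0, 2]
x^5 - 10*x^4 + 40*x^3 - 80*x^2 + 80*x - 32

Expanding det(x·I − A) (e.g. by cofactor expansion or by noting that A is similar to its Jordan form J, which has the same characteristic polynomial as A) gives
  χ_A(x) = x^5 - 10*x^4 + 40*x^3 - 80*x^2 + 80*x - 32
which factors as (x - 2)^5. The eigenvalues (with algebraic multiplicities) are λ = 2 with multiplicity 5.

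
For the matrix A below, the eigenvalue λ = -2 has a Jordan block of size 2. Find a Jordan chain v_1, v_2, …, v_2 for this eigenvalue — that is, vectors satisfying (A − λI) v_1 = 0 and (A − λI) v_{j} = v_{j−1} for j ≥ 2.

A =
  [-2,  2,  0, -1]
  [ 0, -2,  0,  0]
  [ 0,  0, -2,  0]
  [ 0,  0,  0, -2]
A Jordan chain for λ = -2 of length 2:
v_1 = (2, 0, 0, 0)ᵀ
v_2 = (0, 1, 0, 0)ᵀ

Let N = A − (-2)·I. We want v_2 with N^2 v_2 = 0 but N^1 v_2 ≠ 0; then v_{j-1} := N · v_j for j = 2, …, 2.

Pick v_2 = (0, 1, 0, 0)ᵀ.
Then v_1 = N · v_2 = (2, 0, 0, 0)ᵀ.

Sanity check: (A − (-2)·I) v_1 = (0, 0, 0, 0)ᵀ = 0. ✓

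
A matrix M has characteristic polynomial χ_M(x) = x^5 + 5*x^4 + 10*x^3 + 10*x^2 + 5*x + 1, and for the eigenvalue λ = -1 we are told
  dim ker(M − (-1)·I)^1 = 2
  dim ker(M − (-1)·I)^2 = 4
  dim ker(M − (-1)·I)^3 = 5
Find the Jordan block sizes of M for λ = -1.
Block sizes for λ = -1: [3, 2]

From the dimensions of kernels of powers, the number of Jordan blocks of size at least j is d_j − d_{j−1} where d_j = dim ker(N^j) (with d_0 = 0). Computing the differences gives [2, 2, 1].
The number of blocks of size exactly k is (#blocks of size ≥ k) − (#blocks of size ≥ k + 1), so the partition is: 1 block(s) of size 2, 1 block(s) of size 3.
In nonincreasing order the block sizes are [3, 2].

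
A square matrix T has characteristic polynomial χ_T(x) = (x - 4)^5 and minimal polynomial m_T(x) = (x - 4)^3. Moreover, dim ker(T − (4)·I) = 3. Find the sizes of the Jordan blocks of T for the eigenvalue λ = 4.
Block sizes for λ = 4: [3, 1, 1]

Step 1 — from the characteristic polynomial, algebraic multiplicity of λ = 4 is 5. From dim ker(T − (4)·I) = 3, there are exactly 3 Jordan blocks for λ = 4.
Step 2 — from the minimal polynomial, the factor (x − 4)^3 tells us the largest block for λ = 4 has size 3.
Step 3 — with total size 5, 3 blocks, and largest block 3, the block sizes (in nonincreasing order) are [3, 1, 1].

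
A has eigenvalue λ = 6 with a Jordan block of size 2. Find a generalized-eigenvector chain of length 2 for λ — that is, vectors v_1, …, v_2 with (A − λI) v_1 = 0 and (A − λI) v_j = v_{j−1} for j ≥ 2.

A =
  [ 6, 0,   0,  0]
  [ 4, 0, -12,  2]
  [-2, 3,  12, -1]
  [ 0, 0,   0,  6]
A Jordan chain for λ = 6 of length 2:
v_1 = (0, 4, -2, 0)ᵀ
v_2 = (1, 0, 0, 0)ᵀ

Let N = A − (6)·I. We want v_2 with N^2 v_2 = 0 but N^1 v_2 ≠ 0; then v_{j-1} := N · v_j for j = 2, …, 2.

Pick v_2 = (1, 0, 0, 0)ᵀ.
Then v_1 = N · v_2 = (0, 4, -2, 0)ᵀ.

Sanity check: (A − (6)·I) v_1 = (0, 0, 0, 0)ᵀ = 0. ✓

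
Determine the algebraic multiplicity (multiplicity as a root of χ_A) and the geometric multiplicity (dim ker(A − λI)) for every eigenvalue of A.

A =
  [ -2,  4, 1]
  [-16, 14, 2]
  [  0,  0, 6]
λ = 6: alg = 3, geom = 2

Step 1 — factor the characteristic polynomial to read off the algebraic multiplicities:
  χ_A(x) = (x - 6)^3

Step 2 — compute geometric multiplicities via the rank-nullity identity g(λ) = n − rank(A − λI):
  rank(A − (6)·I) = 1, so dim ker(A − (6)·I) = n − 1 = 2

Summary:
  λ = 6: algebraic multiplicity = 3, geometric multiplicity = 2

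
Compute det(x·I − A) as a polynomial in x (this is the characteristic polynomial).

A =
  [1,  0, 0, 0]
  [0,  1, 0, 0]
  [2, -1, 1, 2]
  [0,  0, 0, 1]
x^4 - 4*x^3 + 6*x^2 - 4*x + 1

Expanding det(x·I − A) (e.g. by cofactor expansion or by noting that A is similar to its Jordan form J, which has the same characteristic polynomial as A) gives
  χ_A(x) = x^4 - 4*x^3 + 6*x^2 - 4*x + 1
which factors as (x - 1)^4. The eigenvalues (with algebraic multiplicities) are λ = 1 with multiplicity 4.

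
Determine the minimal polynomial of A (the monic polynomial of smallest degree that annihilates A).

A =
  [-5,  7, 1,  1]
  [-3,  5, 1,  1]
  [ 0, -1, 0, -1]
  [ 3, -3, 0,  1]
x^3 - 3*x + 2

The characteristic polynomial is χ_A(x) = (x - 1)^3*(x + 2), so the eigenvalues are known. The minimal polynomial is
  m_A(x) = Π_λ (x − λ)^{k_λ}
where k_λ is the size of the *largest* Jordan block for λ (equivalently, the smallest k with (A − λI)^k v = 0 for every generalised eigenvector v of λ).

  λ = -2: largest Jordan block has size 1, contributing (x + 2)
  λ = 1: largest Jordan block has size 2, contributing (x − 1)^2

So m_A(x) = (x - 1)^2*(x + 2) = x^3 - 3*x + 2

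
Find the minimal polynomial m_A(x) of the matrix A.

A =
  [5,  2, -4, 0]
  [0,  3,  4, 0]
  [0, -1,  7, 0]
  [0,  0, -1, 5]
x^3 - 15*x^2 + 75*x - 125

The characteristic polynomial is χ_A(x) = (x - 5)^4, so the eigenvalues are known. The minimal polynomial is
  m_A(x) = Π_λ (x − λ)^{k_λ}
where k_λ is the size of the *largest* Jordan block for λ (equivalently, the smallest k with (A − λI)^k v = 0 for every generalised eigenvector v of λ).

  λ = 5: largest Jordan block has size 3, contributing (x − 5)^3

So m_A(x) = (x - 5)^3 = x^3 - 15*x^2 + 75*x - 125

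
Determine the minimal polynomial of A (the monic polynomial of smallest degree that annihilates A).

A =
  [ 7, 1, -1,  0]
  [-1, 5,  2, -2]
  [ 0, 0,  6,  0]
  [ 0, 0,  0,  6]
x^3 - 18*x^2 + 108*x - 216

The characteristic polynomial is χ_A(x) = (x - 6)^4, so the eigenvalues are known. The minimal polynomial is
  m_A(x) = Π_λ (x − λ)^{k_λ}
where k_λ is the size of the *largest* Jordan block for λ (equivalently, the smallest k with (A − λI)^k v = 0 for every generalised eigenvector v of λ).

  λ = 6: largest Jordan block has size 3, contributing (x − 6)^3

So m_A(x) = (x - 6)^3 = x^3 - 18*x^2 + 108*x - 216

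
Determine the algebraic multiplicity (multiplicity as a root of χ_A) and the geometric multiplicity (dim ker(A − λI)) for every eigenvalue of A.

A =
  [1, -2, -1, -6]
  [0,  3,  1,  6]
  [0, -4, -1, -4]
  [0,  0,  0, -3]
λ = -3: alg = 1, geom = 1; λ = 1: alg = 3, geom = 2

Step 1 — factor the characteristic polynomial to read off the algebraic multiplicities:
  χ_A(x) = (x - 1)^3*(x + 3)

Step 2 — compute geometric multiplicities via the rank-nullity identity g(λ) = n − rank(A − λI):
  rank(A − (-3)·I) = 3, so dim ker(A − (-3)·I) = n − 3 = 1
  rank(A − (1)·I) = 2, so dim ker(A − (1)·I) = n − 2 = 2

Summary:
  λ = -3: algebraic multiplicity = 1, geometric multiplicity = 1
  λ = 1: algebraic multiplicity = 3, geometric multiplicity = 2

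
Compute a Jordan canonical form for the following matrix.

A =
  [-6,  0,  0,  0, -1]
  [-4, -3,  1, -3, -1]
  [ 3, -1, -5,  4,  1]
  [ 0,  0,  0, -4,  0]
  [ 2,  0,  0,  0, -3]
J_1(-5) ⊕ J_3(-4) ⊕ J_1(-4)

The characteristic polynomial is
  det(x·I − A) = x^5 + 21*x^4 + 176*x^3 + 736*x^2 + 1536*x + 1280 = (x + 4)^4*(x + 5)

Eigenvalues and multiplicities (the geometric multiplicity of λ is n − rank(A − λI), which equals the number of Jordan blocks for λ):
  λ = -5: algebraic multiplicity = 1, geometric multiplicity = 1
  λ = -4: algebraic multiplicity = 4, geometric multiplicity = 2

Determining the block sizes for each eigenvalue:
  λ = -5: one block (gm = 1), so the single block has size am = 1 → block sizes [1]
  λ = -4: with am = 4 and gm = 2, the partition is not yet determined (e.g. several partitions of 4 into 2 parts exist). Let N = A − (-4)·I. Computing rank(N^1) = 3, rank(N^2) = 2, rank(N^3) = 1; the number of blocks of size ≥ j is rank(N^{j−1}) − rank(N^j), giving [2, 1, 1]. So we have 1 block(s) of size 3, 1 block(s) of size 1 → block sizes [3, 1]

Assembling the blocks gives a Jordan form
J =
  [-5,  0,  0,  0,  0]
  [ 0, -4,  1,  0,  0]
  [ 0,  0, -4,  1,  0]
  [ 0,  0,  0, -4,  0]
  [ 0,  0,  0,  0, -4]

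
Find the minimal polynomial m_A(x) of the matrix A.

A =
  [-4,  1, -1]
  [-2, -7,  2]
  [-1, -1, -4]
x^2 + 10*x + 25

The characteristic polynomial is χ_A(x) = (x + 5)^3, so the eigenvalues are known. The minimal polynomial is
  m_A(x) = Π_λ (x − λ)^{k_λ}
where k_λ is the size of the *largest* Jordan block for λ (equivalently, the smallest k with (A − λI)^k v = 0 for every generalised eigenvector v of λ).

  λ = -5: largest Jordan block has size 2, contributing (x + 5)^2

So m_A(x) = (x + 5)^2 = x^2 + 10*x + 25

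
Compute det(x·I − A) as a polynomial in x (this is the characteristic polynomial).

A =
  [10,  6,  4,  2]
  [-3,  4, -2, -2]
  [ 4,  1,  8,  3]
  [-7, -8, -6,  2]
x^4 - 24*x^3 + 216*x^2 - 864*x + 1296

Expanding det(x·I − A) (e.g. by cofactor expansion or by noting that A is similar to its Jordan form J, which has the same characteristic polynomial as A) gives
  χ_A(x) = x^4 - 24*x^3 + 216*x^2 - 864*x + 1296
which factors as (x - 6)^4. The eigenvalues (with algebraic multiplicities) are λ = 6 with multiplicity 4.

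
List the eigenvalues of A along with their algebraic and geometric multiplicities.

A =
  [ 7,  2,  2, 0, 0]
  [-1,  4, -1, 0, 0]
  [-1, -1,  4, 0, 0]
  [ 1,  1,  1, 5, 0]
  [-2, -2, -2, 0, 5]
λ = 5: alg = 5, geom = 4

Step 1 — factor the characteristic polynomial to read off the algebraic multiplicities:
  χ_A(x) = (x - 5)^5

Step 2 — compute geometric multiplicities via the rank-nullity identity g(λ) = n − rank(A − λI):
  rank(A − (5)·I) = 1, so dim ker(A − (5)·I) = n − 1 = 4

Summary:
  λ = 5: algebraic multiplicity = 5, geometric multiplicity = 4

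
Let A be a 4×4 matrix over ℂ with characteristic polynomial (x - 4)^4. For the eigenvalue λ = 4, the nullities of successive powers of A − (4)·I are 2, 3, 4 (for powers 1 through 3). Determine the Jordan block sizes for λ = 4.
Block sizes for λ = 4: [3, 1]

From the dimensions of kernels of powers, the number of Jordan blocks of size at least j is d_j − d_{j−1} where d_j = dim ker(N^j) (with d_0 = 0). Computing the differences gives [2, 1, 1].
The number of blocks of size exactly k is (#blocks of size ≥ k) − (#blocks of size ≥ k + 1), so the partition is: 1 block(s) of size 1, 1 block(s) of size 3.
In nonincreasing order the block sizes are [3, 1].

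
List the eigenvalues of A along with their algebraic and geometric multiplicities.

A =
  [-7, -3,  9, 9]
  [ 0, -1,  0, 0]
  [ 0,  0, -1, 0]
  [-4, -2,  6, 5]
λ = -1: alg = 4, geom = 3

Step 1 — factor the characteristic polynomial to read off the algebraic multiplicities:
  χ_A(x) = (x + 1)^4

Step 2 — compute geometric multiplicities via the rank-nullity identity g(λ) = n − rank(A − λI):
  rank(A − (-1)·I) = 1, so dim ker(A − (-1)·I) = n − 1 = 3

Summary:
  λ = -1: algebraic multiplicity = 4, geometric multiplicity = 3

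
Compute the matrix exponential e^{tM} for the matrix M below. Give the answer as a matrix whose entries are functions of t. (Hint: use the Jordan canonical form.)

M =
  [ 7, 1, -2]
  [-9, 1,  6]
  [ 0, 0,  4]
e^{tM} =
  [3*t*exp(4*t) + exp(4*t), t*exp(4*t), -2*t*exp(4*t)]
  [-9*t*exp(4*t), -3*t*exp(4*t) + exp(4*t), 6*t*exp(4*t)]
  [0, 0, exp(4*t)]

Strategy: write M = P · J · P⁻¹ where J is a Jordan canonical form, so e^{tM} = P · e^{tJ} · P⁻¹, and e^{tJ} can be computed block-by-block.

M has Jordan form
J =
  [4, 1, 0]
  [0, 4, 0]
  [0, 0, 4]
(up to reordering of blocks).

Per-block formulas:
  For a 2×2 Jordan block J_2(4): exp(t · J_2(4)) = e^(4t)·(I + t·N), where N is the 2×2 nilpotent shift.
  For a 1×1 block at λ = 4: exp(t · [4]) = [e^(4t)].

After assembling e^{tJ} and conjugating by P, we get:

e^{tM} =
  [3*t*exp(4*t) + exp(4*t), t*exp(4*t), -2*t*exp(4*t)]
  [-9*t*exp(4*t), -3*t*exp(4*t) + exp(4*t), 6*t*exp(4*t)]
  [0, 0, exp(4*t)]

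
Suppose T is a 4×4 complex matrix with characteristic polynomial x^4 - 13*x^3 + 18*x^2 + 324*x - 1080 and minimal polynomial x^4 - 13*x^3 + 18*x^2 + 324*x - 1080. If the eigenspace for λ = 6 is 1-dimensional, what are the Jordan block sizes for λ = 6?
Block sizes for λ = 6: [3]

Step 1 — from the characteristic polynomial, algebraic multiplicity of λ = 6 is 3. From dim ker(T − (6)·I) = 1, there are exactly 1 Jordan blocks for λ = 6.
Step 2 — from the minimal polynomial, the factor (x − 6)^3 tells us the largest block for λ = 6 has size 3.
Step 3 — with total size 3, 1 blocks, and largest block 3, the block sizes (in nonincreasing order) are [3].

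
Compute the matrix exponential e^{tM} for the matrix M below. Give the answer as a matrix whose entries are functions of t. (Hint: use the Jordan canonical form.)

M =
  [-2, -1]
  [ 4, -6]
e^{tM} =
  [2*t*exp(-4*t) + exp(-4*t), -t*exp(-4*t)]
  [4*t*exp(-4*t), -2*t*exp(-4*t) + exp(-4*t)]

Strategy: write M = P · J · P⁻¹ where J is a Jordan canonical form, so e^{tM} = P · e^{tJ} · P⁻¹, and e^{tJ} can be computed block-by-block.

M has Jordan form
J =
  [-4,  1]
  [ 0, -4]
(up to reordering of blocks).

Per-block formulas:
  For a 2×2 Jordan block J_2(-4): exp(t · J_2(-4)) = e^(-4t)·(I + t·N), where N is the 2×2 nilpotent shift.

After assembling e^{tJ} and conjugating by P, we get:

e^{tM} =
  [2*t*exp(-4*t) + exp(-4*t), -t*exp(-4*t)]
  [4*t*exp(-4*t), -2*t*exp(-4*t) + exp(-4*t)]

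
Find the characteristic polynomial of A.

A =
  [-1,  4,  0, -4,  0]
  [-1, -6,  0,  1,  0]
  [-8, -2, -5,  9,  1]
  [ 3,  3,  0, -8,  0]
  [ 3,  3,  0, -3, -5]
x^5 + 25*x^4 + 250*x^3 + 1250*x^2 + 3125*x + 3125

Expanding det(x·I − A) (e.g. by cofactor expansion or by noting that A is similar to its Jordan form J, which has the same characteristic polynomial as A) gives
  χ_A(x) = x^5 + 25*x^4 + 250*x^3 + 1250*x^2 + 3125*x + 3125
which factors as (x + 5)^5. The eigenvalues (with algebraic multiplicities) are λ = -5 with multiplicity 5.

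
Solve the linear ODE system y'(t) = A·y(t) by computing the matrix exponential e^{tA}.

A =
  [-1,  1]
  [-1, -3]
e^{tA} =
  [t*exp(-2*t) + exp(-2*t), t*exp(-2*t)]
  [-t*exp(-2*t), -t*exp(-2*t) + exp(-2*t)]

Strategy: write A = P · J · P⁻¹ where J is a Jordan canonical form, so e^{tA} = P · e^{tJ} · P⁻¹, and e^{tJ} can be computed block-by-block.

A has Jordan form
J =
  [-2,  1]
  [ 0, -2]
(up to reordering of blocks).

Per-block formulas:
  For a 2×2 Jordan block J_2(-2): exp(t · J_2(-2)) = e^(-2t)·(I + t·N), where N is the 2×2 nilpotent shift.

After assembling e^{tJ} and conjugating by P, we get:

e^{tA} =
  [t*exp(-2*t) + exp(-2*t), t*exp(-2*t)]
  [-t*exp(-2*t), -t*exp(-2*t) + exp(-2*t)]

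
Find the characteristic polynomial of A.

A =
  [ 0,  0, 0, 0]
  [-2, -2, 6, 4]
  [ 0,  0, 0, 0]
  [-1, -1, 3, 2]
x^4

Expanding det(x·I − A) (e.g. by cofactor expansion or by noting that A is similar to its Jordan form J, which has the same characteristic polynomial as A) gives
  χ_A(x) = x^4
which factors as x^4. The eigenvalues (with algebraic multiplicities) are λ = 0 with multiplicity 4.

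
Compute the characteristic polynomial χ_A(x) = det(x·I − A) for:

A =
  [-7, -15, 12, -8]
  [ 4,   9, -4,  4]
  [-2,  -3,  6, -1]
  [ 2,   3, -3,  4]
x^4 - 12*x^3 + 54*x^2 - 108*x + 81

Expanding det(x·I − A) (e.g. by cofactor expansion or by noting that A is similar to its Jordan form J, which has the same characteristic polynomial as A) gives
  χ_A(x) = x^4 - 12*x^3 + 54*x^2 - 108*x + 81
which factors as (x - 3)^4. The eigenvalues (with algebraic multiplicities) are λ = 3 with multiplicity 4.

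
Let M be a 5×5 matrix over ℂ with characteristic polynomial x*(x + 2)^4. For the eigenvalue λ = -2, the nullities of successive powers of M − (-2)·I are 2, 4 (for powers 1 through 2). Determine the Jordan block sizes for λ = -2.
Block sizes for λ = -2: [2, 2]

From the dimensions of kernels of powers, the number of Jordan blocks of size at least j is d_j − d_{j−1} where d_j = dim ker(N^j) (with d_0 = 0). Computing the differences gives [2, 2].
The number of blocks of size exactly k is (#blocks of size ≥ k) − (#blocks of size ≥ k + 1), so the partition is: 2 block(s) of size 2.
In nonincreasing order the block sizes are [2, 2].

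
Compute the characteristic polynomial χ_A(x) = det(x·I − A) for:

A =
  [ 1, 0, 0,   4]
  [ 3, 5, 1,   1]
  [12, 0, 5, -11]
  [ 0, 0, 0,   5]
x^4 - 16*x^3 + 90*x^2 - 200*x + 125

Expanding det(x·I − A) (e.g. by cofactor expansion or by noting that A is similar to its Jordan form J, which has the same characteristic polynomial as A) gives
  χ_A(x) = x^4 - 16*x^3 + 90*x^2 - 200*x + 125
which factors as (x - 5)^3*(x - 1). The eigenvalues (with algebraic multiplicities) are λ = 1 with multiplicity 1, λ = 5 with multiplicity 3.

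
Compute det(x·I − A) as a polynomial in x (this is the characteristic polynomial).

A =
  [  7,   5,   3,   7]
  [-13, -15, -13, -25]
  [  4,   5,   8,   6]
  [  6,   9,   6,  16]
x^4 - 16*x^3 + 96*x^2 - 256*x + 256

Expanding det(x·I − A) (e.g. by cofactor expansion or by noting that A is similar to its Jordan form J, which has the same characteristic polynomial as A) gives
  χ_A(x) = x^4 - 16*x^3 + 96*x^2 - 256*x + 256
which factors as (x - 4)^4. The eigenvalues (with algebraic multiplicities) are λ = 4 with multiplicity 4.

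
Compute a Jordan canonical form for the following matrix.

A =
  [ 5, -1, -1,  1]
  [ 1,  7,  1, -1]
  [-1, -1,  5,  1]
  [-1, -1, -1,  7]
J_2(6) ⊕ J_1(6) ⊕ J_1(6)

The characteristic polynomial is
  det(x·I − A) = x^4 - 24*x^3 + 216*x^2 - 864*x + 1296 = (x - 6)^4

Eigenvalues and multiplicities (the geometric multiplicity of λ is n − rank(A − λI), which equals the number of Jordan blocks for λ):
  λ = 6: algebraic multiplicity = 4, geometric multiplicity = 3

Determining the block sizes for each eigenvalue:
  λ = 6: 3 blocks summing to 4 forces exactly one block of size 2 and the rest size 1 → block sizes [2, 1, 1]

Assembling the blocks gives a Jordan form
J =
  [6, 1, 0, 0]
  [0, 6, 0, 0]
  [0, 0, 6, 0]
  [0, 0, 0, 6]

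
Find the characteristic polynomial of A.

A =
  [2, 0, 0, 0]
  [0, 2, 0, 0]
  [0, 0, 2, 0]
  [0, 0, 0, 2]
x^4 - 8*x^3 + 24*x^2 - 32*x + 16

Expanding det(x·I − A) (e.g. by cofactor expansion or by noting that A is similar to its Jordan form J, which has the same characteristic polynomial as A) gives
  χ_A(x) = x^4 - 8*x^3 + 24*x^2 - 32*x + 16
which factors as (x - 2)^4. The eigenvalues (with algebraic multiplicities) are λ = 2 with multiplicity 4.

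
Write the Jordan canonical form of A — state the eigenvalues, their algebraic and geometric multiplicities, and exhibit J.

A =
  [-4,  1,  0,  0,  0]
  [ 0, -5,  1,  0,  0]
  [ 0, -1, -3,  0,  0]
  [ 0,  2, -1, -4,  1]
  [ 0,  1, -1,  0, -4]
J_3(-4) ⊕ J_2(-4)

The characteristic polynomial is
  det(x·I − A) = x^5 + 20*x^4 + 160*x^3 + 640*x^2 + 1280*x + 1024 = (x + 4)^5

Eigenvalues and multiplicities (the geometric multiplicity of λ is n − rank(A − λI), which equals the number of Jordan blocks for λ):
  λ = -4: algebraic multiplicity = 5, geometric multiplicity = 2

Determining the block sizes for each eigenvalue:
  λ = -4: with am = 5 and gm = 2, the partition is not yet determined (e.g. several partitions of 5 into 2 parts exist). Let N = A − (-4)·I. Computing rank(N^1) = 3, rank(N^2) = 1, rank(N^3) = 0; the number of blocks of size ≥ j is rank(N^{j−1}) − rank(N^j), giving [2, 2, 1]. So we have 1 block(s) of size 3, 1 block(s) of size 2 → block sizes [3, 2]

Assembling the blocks gives a Jordan form
J =
  [-4,  1,  0,  0,  0]
  [ 0, -4,  1,  0,  0]
  [ 0,  0, -4,  0,  0]
  [ 0,  0,  0, -4,  1]
  [ 0,  0,  0,  0, -4]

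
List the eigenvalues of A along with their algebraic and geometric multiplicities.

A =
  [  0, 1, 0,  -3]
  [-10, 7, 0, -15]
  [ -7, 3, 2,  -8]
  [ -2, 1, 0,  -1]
λ = 2: alg = 4, geom = 2

Step 1 — factor the characteristic polynomial to read off the algebraic multiplicities:
  χ_A(x) = (x - 2)^4

Step 2 — compute geometric multiplicities via the rank-nullity identity g(λ) = n − rank(A − λI):
  rank(A − (2)·I) = 2, so dim ker(A − (2)·I) = n − 2 = 2

Summary:
  λ = 2: algebraic multiplicity = 4, geometric multiplicity = 2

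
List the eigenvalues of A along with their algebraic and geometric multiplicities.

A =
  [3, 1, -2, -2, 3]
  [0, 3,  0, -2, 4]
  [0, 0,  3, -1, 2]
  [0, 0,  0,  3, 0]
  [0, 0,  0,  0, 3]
λ = 3: alg = 5, geom = 3

Step 1 — factor the characteristic polynomial to read off the algebraic multiplicities:
  χ_A(x) = (x - 3)^5

Step 2 — compute geometric multiplicities via the rank-nullity identity g(λ) = n − rank(A − λI):
  rank(A − (3)·I) = 2, so dim ker(A − (3)·I) = n − 2 = 3

Summary:
  λ = 3: algebraic multiplicity = 5, geometric multiplicity = 3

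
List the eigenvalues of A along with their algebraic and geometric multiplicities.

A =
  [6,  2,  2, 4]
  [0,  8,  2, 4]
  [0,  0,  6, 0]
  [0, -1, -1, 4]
λ = 6: alg = 4, geom = 3

Step 1 — factor the characteristic polynomial to read off the algebraic multiplicities:
  χ_A(x) = (x - 6)^4

Step 2 — compute geometric multiplicities via the rank-nullity identity g(λ) = n − rank(A − λI):
  rank(A − (6)·I) = 1, so dim ker(A − (6)·I) = n − 1 = 3

Summary:
  λ = 6: algebraic multiplicity = 4, geometric multiplicity = 3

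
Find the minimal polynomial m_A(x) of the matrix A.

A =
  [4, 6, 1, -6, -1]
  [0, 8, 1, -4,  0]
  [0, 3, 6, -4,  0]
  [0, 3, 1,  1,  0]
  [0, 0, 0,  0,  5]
x^3 - 14*x^2 + 65*x - 100

The characteristic polynomial is χ_A(x) = (x - 5)^4*(x - 4), so the eigenvalues are known. The minimal polynomial is
  m_A(x) = Π_λ (x − λ)^{k_λ}
where k_λ is the size of the *largest* Jordan block for λ (equivalently, the smallest k with (A − λI)^k v = 0 for every generalised eigenvector v of λ).

  λ = 4: largest Jordan block has size 1, contributing (x − 4)
  λ = 5: largest Jordan block has size 2, contributing (x − 5)^2

So m_A(x) = (x - 5)^2*(x - 4) = x^3 - 14*x^2 + 65*x - 100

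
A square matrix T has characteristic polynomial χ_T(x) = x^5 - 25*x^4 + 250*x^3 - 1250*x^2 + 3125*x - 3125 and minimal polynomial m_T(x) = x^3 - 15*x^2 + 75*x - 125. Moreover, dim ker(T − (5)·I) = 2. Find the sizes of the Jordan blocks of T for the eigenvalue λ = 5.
Block sizes for λ = 5: [3, 2]

Step 1 — from the characteristic polynomial, algebraic multiplicity of λ = 5 is 5. From dim ker(T − (5)·I) = 2, there are exactly 2 Jordan blocks for λ = 5.
Step 2 — from the minimal polynomial, the factor (x − 5)^3 tells us the largest block for λ = 5 has size 3.
Step 3 — with total size 5, 2 blocks, and largest block 3, the block sizes (in nonincreasing order) are [3, 2].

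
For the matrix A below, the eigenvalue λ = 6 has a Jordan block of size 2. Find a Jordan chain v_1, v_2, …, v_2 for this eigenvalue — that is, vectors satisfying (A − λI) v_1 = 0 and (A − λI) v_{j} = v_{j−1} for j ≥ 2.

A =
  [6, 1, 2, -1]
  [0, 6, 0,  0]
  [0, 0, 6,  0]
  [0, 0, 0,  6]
A Jordan chain for λ = 6 of length 2:
v_1 = (1, 0, 0, 0)ᵀ
v_2 = (0, 1, 0, 0)ᵀ

Let N = A − (6)·I. We want v_2 with N^2 v_2 = 0 but N^1 v_2 ≠ 0; then v_{j-1} := N · v_j for j = 2, …, 2.

Pick v_2 = (0, 1, 0, 0)ᵀ.
Then v_1 = N · v_2 = (1, 0, 0, 0)ᵀ.

Sanity check: (A − (6)·I) v_1 = (0, 0, 0, 0)ᵀ = 0. ✓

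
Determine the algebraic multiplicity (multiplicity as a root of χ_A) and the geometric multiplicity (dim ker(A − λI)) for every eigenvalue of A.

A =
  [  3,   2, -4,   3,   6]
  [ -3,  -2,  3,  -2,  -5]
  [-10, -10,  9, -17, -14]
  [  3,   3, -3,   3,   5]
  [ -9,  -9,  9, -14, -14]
λ = -1: alg = 3, geom = 1; λ = 1: alg = 2, geom = 2

Step 1 — factor the characteristic polynomial to read off the algebraic multiplicities:
  χ_A(x) = (x - 1)^2*(x + 1)^3

Step 2 — compute geometric multiplicities via the rank-nullity identity g(λ) = n − rank(A − λI):
  rank(A − (-1)·I) = 4, so dim ker(A − (-1)·I) = n − 4 = 1
  rank(A − (1)·I) = 3, so dim ker(A − (1)·I) = n − 3 = 2

Summary:
  λ = -1: algebraic multiplicity = 3, geometric multiplicity = 1
  λ = 1: algebraic multiplicity = 2, geometric multiplicity = 2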